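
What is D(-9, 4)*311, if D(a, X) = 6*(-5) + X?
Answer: -8086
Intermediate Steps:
D(a, X) = -30 + X
D(-9, 4)*311 = (-30 + 4)*311 = -26*311 = -8086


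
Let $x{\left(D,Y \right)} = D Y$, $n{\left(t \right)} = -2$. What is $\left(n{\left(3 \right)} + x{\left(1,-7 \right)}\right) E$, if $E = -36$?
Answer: $324$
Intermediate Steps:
$\left(n{\left(3 \right)} + x{\left(1,-7 \right)}\right) E = \left(-2 + 1 \left(-7\right)\right) \left(-36\right) = \left(-2 - 7\right) \left(-36\right) = \left(-9\right) \left(-36\right) = 324$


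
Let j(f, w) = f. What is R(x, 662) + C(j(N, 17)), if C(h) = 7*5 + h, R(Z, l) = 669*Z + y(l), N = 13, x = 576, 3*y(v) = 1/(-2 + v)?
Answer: 763076161/1980 ≈ 3.8539e+5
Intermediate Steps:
y(v) = 1/(3*(-2 + v))
R(Z, l) = 669*Z + 1/(3*(-2 + l))
C(h) = 35 + h
R(x, 662) + C(j(N, 17)) = (1 + 2007*576*(-2 + 662))/(3*(-2 + 662)) + (35 + 13) = (1/3)*(1 + 2007*576*660)/660 + 48 = (1/3)*(1/660)*(1 + 762981120) + 48 = (1/3)*(1/660)*762981121 + 48 = 762981121/1980 + 48 = 763076161/1980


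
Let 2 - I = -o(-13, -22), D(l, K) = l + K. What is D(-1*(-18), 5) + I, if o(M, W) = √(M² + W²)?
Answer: 25 + √653 ≈ 50.554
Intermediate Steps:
D(l, K) = K + l
I = 2 + √653 (I = 2 - (-1)*√((-13)² + (-22)²) = 2 - (-1)*√(169 + 484) = 2 - (-1)*√653 = 2 + √653 ≈ 27.554)
D(-1*(-18), 5) + I = (5 - 1*(-18)) + (2 + √653) = (5 + 18) + (2 + √653) = 23 + (2 + √653) = 25 + √653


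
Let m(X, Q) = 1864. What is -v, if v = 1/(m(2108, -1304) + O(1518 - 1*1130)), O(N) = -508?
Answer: -1/1356 ≈ -0.00073746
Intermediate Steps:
v = 1/1356 (v = 1/(1864 - 508) = 1/1356 ≈ 0.00073746)
-v = -1*1/1356 = -1/1356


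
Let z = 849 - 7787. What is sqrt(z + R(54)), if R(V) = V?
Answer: 2*I*sqrt(1721) ≈ 82.97*I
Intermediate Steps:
z = -6938
sqrt(z + R(54)) = sqrt(-6938 + 54) = sqrt(-6884) = 2*I*sqrt(1721)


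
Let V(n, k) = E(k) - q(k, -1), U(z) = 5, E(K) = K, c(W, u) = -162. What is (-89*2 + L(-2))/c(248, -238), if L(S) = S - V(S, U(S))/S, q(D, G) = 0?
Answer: 355/324 ≈ 1.0957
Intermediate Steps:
V(n, k) = k (V(n, k) = k - 1*0 = k + 0 = k)
L(S) = S - 5/S
(-89*2 + L(-2))/c(248, -238) = (-89*2 + (-2 - 5/(-2)))/(-162) = (-178 + (-2 - 5*(-½)))*(-1/162) = (-178 + (-2 + 5/2))*(-1/162) = (-178 + ½)*(-1/162) = -355/2*(-1/162) = 355/324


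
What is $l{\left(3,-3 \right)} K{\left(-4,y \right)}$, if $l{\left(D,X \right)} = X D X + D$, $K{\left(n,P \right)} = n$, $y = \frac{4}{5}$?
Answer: $-120$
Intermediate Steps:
$y = \frac{4}{5}$ ($y = 4 \cdot \frac{1}{5} = \frac{4}{5} \approx 0.8$)
$l{\left(D,X \right)} = D + D X^{2}$ ($l{\left(D,X \right)} = D X X + D = D X^{2} + D = D + D X^{2}$)
$l{\left(3,-3 \right)} K{\left(-4,y \right)} = 3 \left(1 + \left(-3\right)^{2}\right) \left(-4\right) = 3 \left(1 + 9\right) \left(-4\right) = 3 \cdot 10 \left(-4\right) = 30 \left(-4\right) = -120$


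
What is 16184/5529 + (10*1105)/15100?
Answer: 6109477/1669758 ≈ 3.6589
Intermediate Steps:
16184/5529 + (10*1105)/15100 = 16184*(1/5529) + 11050*(1/15100) = 16184/5529 + 221/302 = 6109477/1669758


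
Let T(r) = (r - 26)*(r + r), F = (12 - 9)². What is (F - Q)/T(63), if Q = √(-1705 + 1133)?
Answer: 1/518 - I*√143/2331 ≈ 0.0019305 - 0.0051301*I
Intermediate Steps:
Q = 2*I*√143 (Q = √(-572) = 2*I*√143 ≈ 23.917*I)
F = 9 (F = 3² = 9)
T(r) = 2*r*(-26 + r) (T(r) = (-26 + r)*(2*r) = 2*r*(-26 + r))
(F - Q)/T(63) = (9 - 2*I*√143)/((2*63*(-26 + 63))) = (9 - 2*I*√143)/((2*63*37)) = (9 - 2*I*√143)/4662 = (9 - 2*I*√143)*(1/4662) = 1/518 - I*√143/2331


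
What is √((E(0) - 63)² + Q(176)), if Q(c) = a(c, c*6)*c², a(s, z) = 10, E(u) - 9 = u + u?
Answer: 2*√78169 ≈ 559.17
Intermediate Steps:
E(u) = 9 + 2*u (E(u) = 9 + (u + u) = 9 + 2*u)
Q(c) = 10*c²
√((E(0) - 63)² + Q(176)) = √(((9 + 2*0) - 63)² + 10*176²) = √(((9 + 0) - 63)² + 10*30976) = √((9 - 63)² + 309760) = √((-54)² + 309760) = √(2916 + 309760) = √312676 = 2*√78169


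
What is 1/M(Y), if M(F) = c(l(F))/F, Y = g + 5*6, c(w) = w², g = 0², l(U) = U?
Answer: 1/30 ≈ 0.033333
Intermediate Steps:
g = 0
Y = 30 (Y = 0 + 5*6 = 0 + 30 = 30)
M(F) = F (M(F) = F²/F = F)
1/M(Y) = 1/30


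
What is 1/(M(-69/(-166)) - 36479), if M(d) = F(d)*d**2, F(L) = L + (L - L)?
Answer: -4574296/166865415275 ≈ -2.7413e-5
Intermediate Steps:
F(L) = L (F(L) = L + 0 = L)
M(d) = d**3 (M(d) = d*d**2 = d**3)
1/(M(-69/(-166)) - 36479) = 1/((-69/(-166))**3 - 36479) = 1/((-69*(-1/166))**3 - 36479) = 1/((69/166)**3 - 36479) = 1/(328509/4574296 - 36479) = 1/(-166865415275/4574296) = -4574296/166865415275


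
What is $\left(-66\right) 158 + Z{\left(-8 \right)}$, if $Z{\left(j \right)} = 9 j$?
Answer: $-10500$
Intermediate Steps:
$\left(-66\right) 158 + Z{\left(-8 \right)} = \left(-66\right) 158 + 9 \left(-8\right) = -10428 - 72 = -10500$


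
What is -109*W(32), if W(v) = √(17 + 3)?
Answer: -218*√5 ≈ -487.46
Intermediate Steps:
W(v) = 2*√5 (W(v) = √20 = 2*√5)
-109*W(32) = -218*√5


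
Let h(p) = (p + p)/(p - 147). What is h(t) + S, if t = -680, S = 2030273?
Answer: 1679037131/827 ≈ 2.0303e+6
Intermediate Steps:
h(p) = 2*p/(-147 + p) (h(p) = (2*p)/(-147 + p) = 2*p/(-147 + p))
h(t) + S = 2*(-680)/(-147 - 680) + 2030273 = 2*(-680)/(-827) + 2030273 = 2*(-680)*(-1/827) + 2030273 = 1360/827 + 2030273 = 1679037131/827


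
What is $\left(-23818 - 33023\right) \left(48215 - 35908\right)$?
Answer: $-699542187$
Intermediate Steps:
$\left(-23818 - 33023\right) \left(48215 - 35908\right) = \left(-56841\right) 12307 = -699542187$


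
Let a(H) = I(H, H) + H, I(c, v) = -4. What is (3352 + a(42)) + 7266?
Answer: 10656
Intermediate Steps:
a(H) = -4 + H
(3352 + a(42)) + 7266 = (3352 + (-4 + 42)) + 7266 = (3352 + 38) + 7266 = 3390 + 7266 = 10656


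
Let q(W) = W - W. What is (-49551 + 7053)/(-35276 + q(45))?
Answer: 21249/17638 ≈ 1.2047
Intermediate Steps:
q(W) = 0
(-49551 + 7053)/(-35276 + q(45)) = (-49551 + 7053)/(-35276 + 0) = -42498/(-35276) = -42498*(-1/35276) = 21249/17638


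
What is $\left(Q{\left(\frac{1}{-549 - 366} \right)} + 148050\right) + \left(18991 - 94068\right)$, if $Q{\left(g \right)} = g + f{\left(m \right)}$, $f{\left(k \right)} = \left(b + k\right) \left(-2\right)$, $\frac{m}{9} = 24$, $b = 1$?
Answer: $\frac{66373184}{915} \approx 72539.0$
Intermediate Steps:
$m = 216$ ($m = 9 \cdot 24 = 216$)
$f{\left(k \right)} = -2 - 2 k$ ($f{\left(k \right)} = \left(1 + k\right) \left(-2\right) = -2 - 2 k$)
$Q{\left(g \right)} = -434 + g$ ($Q{\left(g \right)} = g - 434 = -434 + g$)
$\left(Q{\left(\frac{1}{-549 - 366} \right)} + 148050\right) + \left(18991 - 94068\right) = \left(\left(-434 + \frac{1}{-549 - 366}\right) + 148050\right) + \left(18991 - 94068\right) = \left(\left(-434 + \frac{1}{-915}\right) + 148050\right) - 75077 = \left(\left(-434 - \frac{1}{915}\right) + 148050\right) - 75077 = \left(- \frac{397111}{915} + 148050\right) - 75077 = \frac{135068639}{915} - 75077 = \frac{66373184}{915}$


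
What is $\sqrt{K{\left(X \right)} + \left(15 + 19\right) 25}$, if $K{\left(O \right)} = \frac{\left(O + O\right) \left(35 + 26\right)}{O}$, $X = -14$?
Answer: $18 \sqrt{3} \approx 31.177$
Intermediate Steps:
$K{\left(O \right)} = 122$ ($K{\left(O \right)} = \frac{2 O 61}{O} = \frac{122 O}{O} = 122$)
$\sqrt{K{\left(X \right)} + \left(15 + 19\right) 25} = \sqrt{122 + \left(15 + 19\right) 25} = \sqrt{122 + 34 \cdot 25} = \sqrt{122 + 850} = \sqrt{972} = 18 \sqrt{3}$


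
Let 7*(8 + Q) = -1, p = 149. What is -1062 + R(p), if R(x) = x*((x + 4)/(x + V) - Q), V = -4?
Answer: 313134/1015 ≈ 308.51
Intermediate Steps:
Q = -57/7 (Q = -8 + (⅐)*(-1) = -8 - ⅐ = -57/7 ≈ -8.1429)
R(x) = x*(57/7 + (4 + x)/(-4 + x)) (R(x) = x*((x + 4)/(x - 4) - 1*(-57/7)) = x*((4 + x)/(-4 + x) + 57/7) = x*(57/7 + (4 + x)/(-4 + x)))
-1062 + R(p) = -1062 + (8/7)*149*(-25 + 8*149)/(-4 + 149) = -1062 + (8/7)*149*(-25 + 1192)/145 = -1062 + (8/7)*149*(1/145)*1167 = -1062 + 1391064/1015 = 313134/1015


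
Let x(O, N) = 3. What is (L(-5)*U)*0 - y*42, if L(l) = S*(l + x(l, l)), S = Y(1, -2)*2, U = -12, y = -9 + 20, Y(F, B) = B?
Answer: -462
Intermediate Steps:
y = 11
S = -4 (S = -2*2 = -4)
L(l) = -12 - 4*l (L(l) = -4*(l + 3) = -4*(3 + l) = -12 - 4*l)
(L(-5)*U)*0 - y*42 = ((-12 - 4*(-5))*(-12))*0 - 11*42 = ((-12 + 20)*(-12))*0 - 1*462 = (8*(-12))*0 - 462 = -96*0 - 462 = 0 - 462 = -462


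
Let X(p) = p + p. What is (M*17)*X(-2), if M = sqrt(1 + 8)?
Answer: -204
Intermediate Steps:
X(p) = 2*p
M = 3 (M = sqrt(9) = 3)
(M*17)*X(-2) = (3*17)*(2*(-2)) = 51*(-4) = -204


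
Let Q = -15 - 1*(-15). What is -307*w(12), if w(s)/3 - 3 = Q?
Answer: -2763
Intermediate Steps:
Q = 0 (Q = -15 + 15 = 0)
w(s) = 9 (w(s) = 9 + 3*0 = 9 + 0 = 9)
-307*w(12) = -307*9 = -2763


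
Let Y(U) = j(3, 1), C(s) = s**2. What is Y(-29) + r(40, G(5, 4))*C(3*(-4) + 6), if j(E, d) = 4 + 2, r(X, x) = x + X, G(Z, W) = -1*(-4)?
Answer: 1590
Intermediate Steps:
G(Z, W) = 4
r(X, x) = X + x
j(E, d) = 6
Y(U) = 6
Y(-29) + r(40, G(5, 4))*C(3*(-4) + 6) = 6 + (40 + 4)*(3*(-4) + 6)**2 = 6 + 44*(-12 + 6)**2 = 6 + 44*(-6)**2 = 6 + 44*36 = 6 + 1584 = 1590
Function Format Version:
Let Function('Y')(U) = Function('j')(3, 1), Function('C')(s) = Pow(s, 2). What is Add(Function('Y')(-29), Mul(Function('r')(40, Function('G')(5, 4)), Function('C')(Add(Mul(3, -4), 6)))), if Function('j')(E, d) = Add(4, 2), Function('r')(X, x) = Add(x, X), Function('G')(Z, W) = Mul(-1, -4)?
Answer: 1590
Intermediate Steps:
Function('G')(Z, W) = 4
Function('r')(X, x) = Add(X, x)
Function('j')(E, d) = 6
Function('Y')(U) = 6
Add(Function('Y')(-29), Mul(Function('r')(40, Function('G')(5, 4)), Function('C')(Add(Mul(3, -4), 6)))) = Add(6, Mul(Add(40, 4), Pow(Add(Mul(3, -4), 6), 2))) = Add(6, Mul(44, Pow(Add(-12, 6), 2))) = Add(6, Mul(44, Pow(-6, 2))) = Add(6, Mul(44, 36)) = Add(6, 1584) = 1590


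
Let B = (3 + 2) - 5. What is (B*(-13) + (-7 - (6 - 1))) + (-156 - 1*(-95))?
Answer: -73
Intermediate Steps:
B = 0 (B = 5 - 5 = 0)
(B*(-13) + (-7 - (6 - 1))) + (-156 - 1*(-95)) = (0*(-13) + (-7 - (6 - 1))) + (-156 - 1*(-95)) = (0 + (-7 - 1*5)) + (-156 + 95) = (0 + (-7 - 5)) - 61 = (0 - 12) - 61 = -12 - 61 = -73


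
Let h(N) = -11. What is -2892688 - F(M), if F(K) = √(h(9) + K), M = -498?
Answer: -2892688 - I*√509 ≈ -2.8927e+6 - 22.561*I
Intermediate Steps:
F(K) = √(-11 + K)
-2892688 - F(M) = -2892688 - √(-11 - 498) = -2892688 - √(-509) = -2892688 - I*√509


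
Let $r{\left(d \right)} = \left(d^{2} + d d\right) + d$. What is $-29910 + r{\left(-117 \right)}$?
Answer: $-2649$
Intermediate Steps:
$r{\left(d \right)} = d + 2 d^{2}$ ($r{\left(d \right)} = \left(d^{2} + d^{2}\right) + d = 2 d^{2} + d = d + 2 d^{2}$)
$-29910 + r{\left(-117 \right)} = -29910 - 117 \left(1 + 2 \left(-117\right)\right) = -29910 - 117 \left(1 - 234\right) = -29910 - -27261 = -29910 + 27261 = -2649$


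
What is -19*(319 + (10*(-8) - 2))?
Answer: -4503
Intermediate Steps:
-19*(319 + (10*(-8) - 2)) = -19*(319 + (-80 - 2)) = -19*(319 - 82) = -19*237 = -4503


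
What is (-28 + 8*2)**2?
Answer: 144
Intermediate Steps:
(-28 + 8*2)**2 = (-28 + 16)**2 = (-12)**2 = 144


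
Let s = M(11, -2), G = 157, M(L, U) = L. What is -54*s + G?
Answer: -437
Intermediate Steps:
s = 11
-54*s + G = -54*11 + 157 = -594 + 157 = -437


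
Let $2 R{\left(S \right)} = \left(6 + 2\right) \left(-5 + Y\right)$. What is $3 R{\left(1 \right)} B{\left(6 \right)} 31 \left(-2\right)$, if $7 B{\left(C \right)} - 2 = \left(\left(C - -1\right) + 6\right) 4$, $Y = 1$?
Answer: $\frac{160704}{7} \approx 22958.0$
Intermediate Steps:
$R{\left(S \right)} = -16$ ($R{\left(S \right)} = \frac{\left(6 + 2\right) \left(-5 + 1\right)}{2} = \frac{8 \left(-4\right)}{2} = \frac{1}{2} \left(-32\right) = -16$)
$B{\left(C \right)} = \frac{30}{7} + \frac{4 C}{7}$ ($B{\left(C \right)} = \frac{2}{7} + \frac{\left(\left(C - -1\right) + 6\right) 4}{7} = \frac{2}{7} + \frac{\left(\left(C + 1\right) + 6\right) 4}{7} = \frac{2}{7} + \frac{\left(\left(1 + C\right) + 6\right) 4}{7} = \frac{2}{7} + \frac{\left(7 + C\right) 4}{7} = \frac{2}{7} + \frac{28 + 4 C}{7} = \frac{2}{7} + \left(4 + \frac{4 C}{7}\right) = \frac{30}{7} + \frac{4 C}{7}$)
$3 R{\left(1 \right)} B{\left(6 \right)} 31 \left(-2\right) = 3 \left(-16\right) \left(\frac{30}{7} + \frac{4}{7} \cdot 6\right) 31 \left(-2\right) = - 48 \left(\frac{30}{7} + \frac{24}{7}\right) 31 \left(-2\right) = \left(-48\right) \frac{54}{7} \cdot 31 \left(-2\right) = \left(- \frac{2592}{7}\right) 31 \left(-2\right) = \left(- \frac{80352}{7}\right) \left(-2\right) = \frac{160704}{7}$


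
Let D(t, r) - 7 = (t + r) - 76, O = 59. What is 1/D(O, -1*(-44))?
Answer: 1/34 ≈ 0.029412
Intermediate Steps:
D(t, r) = -69 + r + t (D(t, r) = 7 + ((t + r) - 76) = 7 + ((r + t) - 76) = 7 + (-76 + r + t) = -69 + r + t)
1/D(O, -1*(-44)) = 1/(-69 - 1*(-44) + 59) = 1/(-69 + 44 + 59) = 1/34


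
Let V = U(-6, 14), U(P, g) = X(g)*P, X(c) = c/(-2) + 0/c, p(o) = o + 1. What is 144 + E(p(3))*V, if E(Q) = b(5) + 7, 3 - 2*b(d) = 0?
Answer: 501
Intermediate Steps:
p(o) = 1 + o
b(d) = 3/2 (b(d) = 3/2 - ½*0 = 3/2 + 0 = 3/2)
X(c) = -c/2 (X(c) = c*(-½) + 0 = -c/2 + 0 = -c/2)
E(Q) = 17/2 (E(Q) = 3/2 + 7 = 17/2)
U(P, g) = -P*g/2 (U(P, g) = (-g/2)*P = -P*g/2)
V = 42 (V = -½*(-6)*14 = 42)
144 + E(p(3))*V = 144 + (17/2)*42 = 144 + 357 = 501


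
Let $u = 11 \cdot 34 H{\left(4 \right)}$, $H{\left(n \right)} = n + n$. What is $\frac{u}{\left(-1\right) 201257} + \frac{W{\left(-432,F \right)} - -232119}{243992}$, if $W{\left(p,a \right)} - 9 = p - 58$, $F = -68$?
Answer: $\frac{468252499}{501072428} \approx 0.9345$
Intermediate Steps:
$H{\left(n \right)} = 2 n$
$W{\left(p,a \right)} = -49 + p$ ($W{\left(p,a \right)} = 9 + \left(p - 58\right) = 9 + \left(-58 + p\right) = -49 + p$)
$u = 2992$ ($u = 11 \cdot 34 \cdot 2 \cdot 4 = 374 \cdot 8 = 2992$)
$\frac{u}{\left(-1\right) 201257} + \frac{W{\left(-432,F \right)} - -232119}{243992} = \frac{2992}{\left(-1\right) 201257} + \frac{\left(-49 - 432\right) - -232119}{243992} = \frac{2992}{-201257} + \left(-481 + 232119\right) \frac{1}{243992} = 2992 \left(- \frac{1}{201257}\right) + 231638 \cdot \frac{1}{243992} = - \frac{2992}{201257} + \frac{115819}{121996} = \frac{468252499}{501072428}$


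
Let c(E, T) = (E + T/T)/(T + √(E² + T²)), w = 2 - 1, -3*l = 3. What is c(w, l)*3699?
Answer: 7398 + 7398*√2 ≈ 17860.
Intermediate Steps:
l = -1 (l = -⅓*3 = -1)
w = 1
c(E, T) = (1 + E)/(T + √(E² + T²)) (c(E, T) = (E + 1)/(T + √(E² + T²)) = (1 + E)/(T + √(E² + T²)))
c(w, l)*3699 = ((1 + 1)/(-1 + √(1² + (-1)²)))*3699 = (2/(-1 + √(1 + 1)))*3699 = (2/(-1 + √2))*3699 = 7398/(-1 + √2)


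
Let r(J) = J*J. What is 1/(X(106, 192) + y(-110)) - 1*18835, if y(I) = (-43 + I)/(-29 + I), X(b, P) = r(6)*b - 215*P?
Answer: -98080305544/5207343 ≈ -18835.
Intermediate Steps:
r(J) = J²
X(b, P) = -215*P + 36*b (X(b, P) = 6²*b - 215*P = 36*b - 215*P = -215*P + 36*b)
y(I) = (-43 + I)/(-29 + I)
1/(X(106, 192) + y(-110)) - 1*18835 = 1/((-215*192 + 36*106) + (-43 - 110)/(-29 - 110)) - 1*18835 = 1/((-41280 + 3816) - 153/(-139)) - 18835 = 1/(-37464 - 1/139*(-153)) - 18835 = 1/(-37464 + 153/139) - 18835 = 1/(-5207343/139) - 18835 = -139/5207343 - 18835 = -98080305544/5207343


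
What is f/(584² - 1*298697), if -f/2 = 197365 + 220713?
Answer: -836156/42359 ≈ -19.740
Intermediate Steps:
f = -836156 (f = -2*(197365 + 220713) = -2*418078 = -836156)
f/(584² - 1*298697) = -836156/(584² - 1*298697) = -836156/(341056 - 298697) = -836156/42359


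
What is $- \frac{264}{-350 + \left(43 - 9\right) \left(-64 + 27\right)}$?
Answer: $\frac{11}{67} \approx 0.16418$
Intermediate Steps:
$- \frac{264}{-350 + \left(43 - 9\right) \left(-64 + 27\right)} = - \frac{264}{-350 + 34 \left(-37\right)} = - \frac{264}{-350 - 1258} = - \frac{264}{-1608} = \left(-264\right) \left(- \frac{1}{1608}\right) = \frac{11}{67}$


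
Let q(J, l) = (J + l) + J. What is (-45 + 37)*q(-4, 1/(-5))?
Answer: 328/5 ≈ 65.600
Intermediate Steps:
q(J, l) = l + 2*J
(-45 + 37)*q(-4, 1/(-5)) = (-45 + 37)*(1/(-5) + 2*(-4)) = -8*(-1/5 - 8) = -8*(-41/5) = 328/5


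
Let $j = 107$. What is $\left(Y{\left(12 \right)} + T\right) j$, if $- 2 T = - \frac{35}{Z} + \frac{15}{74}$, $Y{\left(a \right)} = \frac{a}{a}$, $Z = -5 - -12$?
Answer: $\frac{53821}{148} \approx 363.66$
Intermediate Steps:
$Z = 7$ ($Z = -5 + 12 = 7$)
$Y{\left(a \right)} = 1$
$T = \frac{355}{148}$ ($T = - \frac{- \frac{35}{7} + \frac{15}{74}}{2} = - \frac{\left(-35\right) \frac{1}{7} + 15 \cdot \frac{1}{74}}{2} = - \frac{-5 + \frac{15}{74}}{2} = \left(- \frac{1}{2}\right) \left(- \frac{355}{74}\right) = \frac{355}{148} \approx 2.3986$)
$\left(Y{\left(12 \right)} + T\right) j = \left(1 + \frac{355}{148}\right) 107 = \frac{503}{148} \cdot 107 = \frac{53821}{148}$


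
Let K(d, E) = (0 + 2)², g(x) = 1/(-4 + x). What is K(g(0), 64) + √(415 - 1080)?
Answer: 4 + I*√665 ≈ 4.0 + 25.788*I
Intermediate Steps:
K(d, E) = 4 (K(d, E) = 2² = 4)
K(g(0), 64) + √(415 - 1080) = 4 + √(415 - 1080) = 4 + √(-665) = 4 + I*√665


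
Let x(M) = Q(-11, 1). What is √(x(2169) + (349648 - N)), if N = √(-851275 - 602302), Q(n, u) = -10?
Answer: √(349638 - I*√1453577) ≈ 591.3 - 1.019*I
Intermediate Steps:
N = I*√1453577 (N = √(-1453577) = I*√1453577 ≈ 1205.6*I)
x(M) = -10
√(x(2169) + (349648 - N)) = √(-10 + (349648 - I*√1453577)) = √(349638 - I*√1453577)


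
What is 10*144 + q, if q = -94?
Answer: 1346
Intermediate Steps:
10*144 + q = 10*144 - 94 = 1440 - 94 = 1346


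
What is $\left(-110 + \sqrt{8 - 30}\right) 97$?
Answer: $-10670 + 97 i \sqrt{22} \approx -10670.0 + 454.97 i$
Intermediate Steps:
$\left(-110 + \sqrt{8 - 30}\right) 97 = \left(-110 + \sqrt{-22}\right) 97 = \left(-110 + i \sqrt{22}\right) 97 = -10670 + 97 i \sqrt{22}$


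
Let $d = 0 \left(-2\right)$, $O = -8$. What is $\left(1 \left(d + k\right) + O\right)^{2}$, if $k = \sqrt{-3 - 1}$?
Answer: $60 - 32 i \approx 60.0 - 32.0 i$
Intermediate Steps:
$k = 2 i$ ($k = \sqrt{-4} = 2 i \approx 2.0 i$)
$d = 0$
$\left(1 \left(d + k\right) + O\right)^{2} = \left(1 \left(0 + 2 i\right) - 8\right)^{2} = \left(1 \cdot 2 i - 8\right)^{2} = \left(2 i - 8\right)^{2} = \left(-8 + 2 i\right)^{2}$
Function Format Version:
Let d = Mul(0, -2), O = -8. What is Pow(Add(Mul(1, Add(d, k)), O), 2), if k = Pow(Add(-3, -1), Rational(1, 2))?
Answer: Add(60, Mul(-32, I)) ≈ Add(60.000, Mul(-32.000, I))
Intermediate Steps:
k = Mul(2, I) (k = Pow(-4, Rational(1, 2)) = Mul(2, I) ≈ Mul(2.0000, I))
d = 0
Pow(Add(Mul(1, Add(d, k)), O), 2) = Pow(Add(Mul(1, Add(0, Mul(2, I))), -8), 2) = Pow(Add(Mul(1, Mul(2, I)), -8), 2) = Pow(Add(Mul(2, I), -8), 2) = Pow(Add(-8, Mul(2, I)), 2)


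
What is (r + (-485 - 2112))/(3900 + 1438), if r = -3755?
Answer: -3176/2669 ≈ -1.1900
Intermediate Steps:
(r + (-485 - 2112))/(3900 + 1438) = (-3755 + (-485 - 2112))/(3900 + 1438) = (-3755 - 2597)/5338 = -6352*1/5338 = -3176/2669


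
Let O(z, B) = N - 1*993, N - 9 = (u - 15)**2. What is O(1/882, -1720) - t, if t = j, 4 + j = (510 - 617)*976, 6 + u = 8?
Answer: 103621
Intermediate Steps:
u = 2 (u = -6 + 8 = 2)
j = -104436 (j = -4 + (510 - 617)*976 = -4 - 107*976 = -4 - 104432 = -104436)
N = 178 (N = 9 + (2 - 15)**2 = 9 + (-13)**2 = 9 + 169 = 178)
O(z, B) = -815 (O(z, B) = 178 - 1*993 = 178 - 993 = -815)
t = -104436
O(1/882, -1720) - t = -815 - 1*(-104436) = -815 + 104436 = 103621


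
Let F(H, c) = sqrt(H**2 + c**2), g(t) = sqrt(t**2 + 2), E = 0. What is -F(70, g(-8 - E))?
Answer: -sqrt(4966) ≈ -70.470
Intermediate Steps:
g(t) = sqrt(2 + t**2)
-F(70, g(-8 - E)) = -sqrt(70**2 + (sqrt(2 + (-8 - 1*0)**2))**2) = -sqrt(4900 + (sqrt(2 + (-8 + 0)**2))**2) = -sqrt(4900 + (sqrt(2 + (-8)**2))**2) = -sqrt(4900 + (sqrt(2 + 64))**2) = -sqrt(4900 + (sqrt(66))**2) = -sqrt(4900 + 66) = -sqrt(4966)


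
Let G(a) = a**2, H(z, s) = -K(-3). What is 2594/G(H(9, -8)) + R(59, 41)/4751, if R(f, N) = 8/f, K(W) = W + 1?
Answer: 363560789/560618 ≈ 648.50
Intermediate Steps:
K(W) = 1 + W
H(z, s) = 2 (H(z, s) = -(1 - 3) = -1*(-2) = 2)
2594/G(H(9, -8)) + R(59, 41)/4751 = 2594/(2**2) + (8/59)/4751 = 2594/4 + (8*(1/59))*(1/4751) = 2594*(1/4) + (8/59)*(1/4751) = 1297/2 + 8/280309 = 363560789/560618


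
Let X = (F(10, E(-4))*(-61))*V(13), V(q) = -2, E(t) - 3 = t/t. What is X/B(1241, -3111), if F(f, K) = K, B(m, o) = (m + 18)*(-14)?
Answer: -244/8813 ≈ -0.027686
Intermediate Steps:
B(m, o) = -252 - 14*m (B(m, o) = (18 + m)*(-14) = -252 - 14*m)
E(t) = 4 (E(t) = 3 + t/t = 3 + 1 = 4)
X = 488 (X = (4*(-61))*(-2) = -244*(-2) = 488)
X/B(1241, -3111) = 488/(-252 - 14*1241) = 488/(-252 - 17374) = 488/(-17626) = 488*(-1/17626) = -244/8813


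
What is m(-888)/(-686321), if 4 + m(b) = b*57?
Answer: 50620/686321 ≈ 0.073756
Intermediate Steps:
m(b) = -4 + 57*b (m(b) = -4 + b*57 = -4 + 57*b)
m(-888)/(-686321) = (-4 + 57*(-888))/(-686321) = (-4 - 50616)*(-1/686321) = -50620*(-1/686321) = 50620/686321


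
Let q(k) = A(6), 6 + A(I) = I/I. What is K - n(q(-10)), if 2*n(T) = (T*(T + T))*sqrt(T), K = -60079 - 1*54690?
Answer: -114769 - 25*I*sqrt(5) ≈ -1.1477e+5 - 55.902*I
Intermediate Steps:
A(I) = -5 (A(I) = -6 + I/I = -6 + 1 = -5)
K = -114769 (K = -60079 - 54690 = -114769)
q(k) = -5
n(T) = T**(5/2) (n(T) = ((T*(T + T))*sqrt(T))/2 = ((T*(2*T))*sqrt(T))/2 = ((2*T**2)*sqrt(T))/2 = (2*T**(5/2))/2 = T**(5/2))
K - n(q(-10)) = -114769 - (-5)**(5/2) = -114769 - 25*I*sqrt(5)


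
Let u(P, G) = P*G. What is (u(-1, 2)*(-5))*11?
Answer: 110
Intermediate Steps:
u(P, G) = G*P
(u(-1, 2)*(-5))*11 = ((2*(-1))*(-5))*11 = -2*(-5)*11 = 10*11 = 110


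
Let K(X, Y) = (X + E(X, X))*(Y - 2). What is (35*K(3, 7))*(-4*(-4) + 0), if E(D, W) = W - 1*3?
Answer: 8400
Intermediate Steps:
E(D, W) = -3 + W (E(D, W) = W - 3 = -3 + W)
K(X, Y) = (-3 + 2*X)*(-2 + Y) (K(X, Y) = (X + (-3 + X))*(Y - 2) = (-3 + 2*X)*(-2 + Y))
(35*K(3, 7))*(-4*(-4) + 0) = (35*(6 - 4*3 + 3*7 + 7*(-3 + 3)))*(-4*(-4) + 0) = (35*(6 - 12 + 21 + 7*0))*(16 + 0) = (35*(6 - 12 + 21 + 0))*16 = (35*15)*16 = 525*16 = 8400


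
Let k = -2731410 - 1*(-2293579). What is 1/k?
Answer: -1/437831 ≈ -2.2840e-6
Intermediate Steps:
k = -437831 (k = -2731410 + 2293579 = -437831)
1/k = 1/(-437831) = -1/437831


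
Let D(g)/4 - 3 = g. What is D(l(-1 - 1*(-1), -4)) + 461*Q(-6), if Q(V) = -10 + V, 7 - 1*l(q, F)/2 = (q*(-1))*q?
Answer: -7308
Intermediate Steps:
l(q, F) = 14 + 2*q² (l(q, F) = 14 - 2*q*(-1)*q = 14 - 2*(-q)*q = 14 - (-2)*q² = 14 + 2*q²)
D(g) = 12 + 4*g
D(l(-1 - 1*(-1), -4)) + 461*Q(-6) = (12 + 4*(14 + 2*(-1 - 1*(-1))²)) + 461*(-10 - 6) = (12 + 4*(14 + 2*(-1 + 1)²)) + 461*(-16) = (12 + 4*(14 + 2*0²)) - 7376 = (12 + 4*(14 + 2*0)) - 7376 = (12 + 4*(14 + 0)) - 7376 = (12 + 4*14) - 7376 = (12 + 56) - 7376 = 68 - 7376 = -7308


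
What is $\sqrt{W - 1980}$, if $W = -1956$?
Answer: $4 i \sqrt{246} \approx 62.738 i$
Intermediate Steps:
$\sqrt{W - 1980} = \sqrt{-1956 - 1980} = \sqrt{-3936} = 4 i \sqrt{246}$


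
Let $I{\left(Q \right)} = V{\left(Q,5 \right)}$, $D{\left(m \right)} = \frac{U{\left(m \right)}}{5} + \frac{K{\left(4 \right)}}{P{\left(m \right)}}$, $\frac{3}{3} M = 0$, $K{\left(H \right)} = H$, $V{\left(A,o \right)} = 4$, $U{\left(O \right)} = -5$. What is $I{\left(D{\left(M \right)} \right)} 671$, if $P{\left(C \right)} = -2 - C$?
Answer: $2684$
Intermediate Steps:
$M = 0$
$D{\left(m \right)} = -1 + \frac{4}{-2 - m}$ ($D{\left(m \right)} = - \frac{5}{5} + \frac{4}{-2 - m} = \left(-5\right) \frac{1}{5} + \frac{4}{-2 - m} = -1 + \frac{4}{-2 - m}$)
$I{\left(Q \right)} = 4$
$I{\left(D{\left(M \right)} \right)} 671 = 4 \cdot 671 = 2684$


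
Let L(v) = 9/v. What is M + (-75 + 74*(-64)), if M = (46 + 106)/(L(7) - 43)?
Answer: -351469/73 ≈ -4814.6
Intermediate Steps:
M = -266/73 (M = (46 + 106)/(9/7 - 43) = 152/(9*(⅐) - 43) = 152/(9/7 - 43) = 152/(-292/7) = -7/292*152 = -266/73 ≈ -3.6438)
M + (-75 + 74*(-64)) = -266/73 + (-75 + 74*(-64)) = -266/73 + (-75 - 4736) = -266/73 - 4811 = -351469/73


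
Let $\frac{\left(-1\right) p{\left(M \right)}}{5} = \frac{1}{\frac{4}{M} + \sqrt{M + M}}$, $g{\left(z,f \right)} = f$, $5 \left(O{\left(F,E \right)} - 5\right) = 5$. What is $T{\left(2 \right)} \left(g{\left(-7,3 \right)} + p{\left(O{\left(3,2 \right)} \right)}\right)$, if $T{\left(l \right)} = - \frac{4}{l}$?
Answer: $- \frac{171}{26} + \frac{45 \sqrt{3}}{26} \approx -3.5791$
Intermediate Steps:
$O{\left(F,E \right)} = 6$ ($O{\left(F,E \right)} = 5 + \frac{1}{5} \cdot 5 = 5 + 1 = 6$)
$p{\left(M \right)} = - \frac{5}{\frac{4}{M} + \sqrt{2} \sqrt{M}}$ ($p{\left(M \right)} = - \frac{5}{\frac{4}{M} + \sqrt{M + M}} = - \frac{5}{\frac{4}{M} + \sqrt{2 M}} = - \frac{5}{\frac{4}{M} + \sqrt{2} \sqrt{M}}$)
$T{\left(2 \right)} \left(g{\left(-7,3 \right)} + p{\left(O{\left(3,2 \right)} \right)}\right) = - \frac{4}{2} \left(3 - \frac{30}{4 + \sqrt{2} \cdot 6^{\frac{3}{2}}}\right) = \left(-4\right) \frac{1}{2} \left(3 - \frac{30}{4 + \sqrt{2} \cdot 6 \sqrt{6}}\right) = - 2 \left(3 - \frac{30}{4 + 12 \sqrt{3}}\right) = -6 + \frac{60}{4 + 12 \sqrt{3}}$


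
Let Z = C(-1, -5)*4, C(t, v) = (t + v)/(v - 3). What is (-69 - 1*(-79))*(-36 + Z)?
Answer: -330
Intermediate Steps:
C(t, v) = (t + v)/(-3 + v)
Z = 3 (Z = ((-1 - 5)/(-3 - 5))*4 = (-6/(-8))*4 = -⅛*(-6)*4 = (¾)*4 = 3)
(-69 - 1*(-79))*(-36 + Z) = (-69 - 1*(-79))*(-36 + 3) = (-69 + 79)*(-33) = 10*(-33) = -330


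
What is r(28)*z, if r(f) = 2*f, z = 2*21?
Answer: 2352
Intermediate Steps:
z = 42
r(28)*z = (2*28)*42 = 56*42 = 2352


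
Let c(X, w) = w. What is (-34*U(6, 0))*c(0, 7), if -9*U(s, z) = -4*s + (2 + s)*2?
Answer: -1904/9 ≈ -211.56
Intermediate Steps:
U(s, z) = -4/9 + 2*s/9 (U(s, z) = -(-4*s + (2 + s)*2)/9 = -(-4*s + (4 + 2*s))/9 = -(4 - 2*s)/9 = -4/9 + 2*s/9)
(-34*U(6, 0))*c(0, 7) = -34*(-4/9 + (2/9)*6)*7 = -34*(-4/9 + 4/3)*7 = -34*8/9*7 = -272/9*7 = -1904/9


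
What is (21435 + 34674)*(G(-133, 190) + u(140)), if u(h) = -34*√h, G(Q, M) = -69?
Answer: -3871521 - 3815412*√35 ≈ -2.6444e+7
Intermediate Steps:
(21435 + 34674)*(G(-133, 190) + u(140)) = (21435 + 34674)*(-69 - 68*√35) = 56109*(-69 - 68*√35) = -3871521 - 3815412*√35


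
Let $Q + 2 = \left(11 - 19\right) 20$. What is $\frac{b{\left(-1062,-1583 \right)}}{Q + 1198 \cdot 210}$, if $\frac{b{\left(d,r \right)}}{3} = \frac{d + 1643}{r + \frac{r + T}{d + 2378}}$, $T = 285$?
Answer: $- \frac{191149}{43673946489} \approx -4.3767 \cdot 10^{-6}$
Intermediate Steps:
$Q = -162$ ($Q = -2 + \left(11 - 19\right) 20 = -2 - 160 = -162$)
$b{\left(d,r \right)} = \frac{3 \left(1643 + d\right)}{r + \frac{285 + r}{2378 + d}}$ ($b{\left(d,r \right)} = 3 \frac{d + 1643}{r + \frac{r + 285}{d + 2378}} = 3 \frac{1643 + d}{r + \frac{285 + r}{2378 + d}} = \frac{3 \left(1643 + d\right)}{r + \frac{285 + r}{2378 + d}}$)
$\frac{b{\left(-1062,-1583 \right)}}{Q + 1198 \cdot 210} = \frac{3 \frac{1}{285 + 2379 \left(-1583\right) - -1681146} \left(3907054 + \left(-1062\right)^{2} + 4021 \left(-1062\right)\right)}{-162 + 1198 \cdot 210} = \frac{3 \frac{1}{285 - 3765957 + 1681146} \left(3907054 + 1127844 - 4270302\right)}{-162 + 251580} = \frac{3 \frac{1}{-2084526} \cdot 764596}{251418} = 3 \left(- \frac{1}{2084526}\right) 764596 \cdot \frac{1}{251418} = \left(- \frac{382298}{347421}\right) \frac{1}{251418} = - \frac{191149}{43673946489}$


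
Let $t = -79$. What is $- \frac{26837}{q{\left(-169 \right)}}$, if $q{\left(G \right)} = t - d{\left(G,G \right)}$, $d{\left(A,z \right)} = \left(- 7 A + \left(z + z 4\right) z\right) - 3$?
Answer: $\frac{26837}{144064} \approx 0.18629$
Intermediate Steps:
$d{\left(A,z \right)} = -3 - 7 A + 5 z^{2}$ ($d{\left(A,z \right)} = \left(- 7 A + \left(z + 4 z\right) z\right) - 3 = \left(- 7 A + 5 z z\right) - 3 = \left(- 7 A + 5 z^{2}\right) - 3 = -3 - 7 A + 5 z^{2}$)
$q{\left(G \right)} = -76 - 5 G^{2} + 7 G$ ($q{\left(G \right)} = -79 - \left(-3 - 7 G + 5 G^{2}\right) = -79 + \left(3 - 5 G^{2} + 7 G\right) = -76 - 5 G^{2} + 7 G$)
$- \frac{26837}{q{\left(-169 \right)}} = - \frac{26837}{-76 - 5 \left(-169\right)^{2} + 7 \left(-169\right)} = - \frac{26837}{-76 - 142805 - 1183} = - \frac{26837}{-144064} = \left(-26837\right) \left(- \frac{1}{144064}\right) = \frac{26837}{144064}$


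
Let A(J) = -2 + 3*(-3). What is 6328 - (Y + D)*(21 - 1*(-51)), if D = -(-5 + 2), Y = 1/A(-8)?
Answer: 67304/11 ≈ 6118.5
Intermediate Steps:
A(J) = -11 (A(J) = -2 - 9 = -11)
Y = -1/11 (Y = 1/(-11) = -1/11 ≈ -0.090909)
D = 3 (D = -1*(-3) = 3)
6328 - (Y + D)*(21 - 1*(-51)) = 6328 - (-1/11 + 3)*(21 - 1*(-51)) = 6328 - 32*(21 + 51)/11 = 6328 - 32*72/11 = 6328 - 1*2304/11 = 6328 - 2304/11 = 67304/11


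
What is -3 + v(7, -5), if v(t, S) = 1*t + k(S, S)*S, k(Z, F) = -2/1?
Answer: 14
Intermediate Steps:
k(Z, F) = -2 (k(Z, F) = -2*1 = -2)
v(t, S) = t - 2*S (v(t, S) = 1*t - 2*S = t - 2*S)
-3 + v(7, -5) = -3 + (7 - 2*(-5)) = -3 + (7 + 10) = -3 + 17 = 14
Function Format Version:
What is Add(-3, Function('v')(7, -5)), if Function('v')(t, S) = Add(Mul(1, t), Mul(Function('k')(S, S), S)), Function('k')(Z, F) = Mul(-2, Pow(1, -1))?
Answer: 14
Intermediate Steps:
Function('k')(Z, F) = -2 (Function('k')(Z, F) = Mul(-2, 1) = -2)
Function('v')(t, S) = Add(t, Mul(-2, S)) (Function('v')(t, S) = Add(Mul(1, t), Mul(-2, S)) = Add(t, Mul(-2, S)))
Add(-3, Function('v')(7, -5)) = Add(-3, Add(7, Mul(-2, -5))) = Add(-3, Add(7, 10)) = Add(-3, 17) = 14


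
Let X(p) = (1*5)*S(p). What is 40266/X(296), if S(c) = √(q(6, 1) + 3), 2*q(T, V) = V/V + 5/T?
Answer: 80532*√141/235 ≈ 4069.2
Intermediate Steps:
q(T, V) = ½ + 5/(2*T) (q(T, V) = (V/V + 5/T)/2 = (1 + 5/T)/2 = ½ + 5/(2*T))
S(c) = √141/6 (S(c) = √((½)*(5 + 6)/6 + 3) = √((½)*(⅙)*11 + 3) = √(11/12 + 3) = √(47/12) = √141/6)
X(p) = 5*√141/6 (X(p) = (1*5)*(√141/6) = 5*(√141/6) = 5*√141/6)
40266/X(296) = 40266/((5*√141/6)) = 40266*(2*√141/235) = 80532*√141/235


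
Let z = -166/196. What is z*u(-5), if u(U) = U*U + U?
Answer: -830/49 ≈ -16.939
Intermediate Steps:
z = -83/98 (z = -166*1/196 = -83/98 ≈ -0.84694)
u(U) = U + U² (u(U) = U² + U = U + U²)
z*u(-5) = -(-415)*(1 - 5)/98 = -(-415)*(-4)/98 = -83/98*20 = -830/49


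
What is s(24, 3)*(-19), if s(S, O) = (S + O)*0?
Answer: 0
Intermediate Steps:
s(S, O) = 0 (s(S, O) = (O + S)*0 = 0)
s(24, 3)*(-19) = 0*(-19) = 0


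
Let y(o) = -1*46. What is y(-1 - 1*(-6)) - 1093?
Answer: -1139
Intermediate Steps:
y(o) = -46
y(-1 - 1*(-6)) - 1093 = -46 - 1093 = -1139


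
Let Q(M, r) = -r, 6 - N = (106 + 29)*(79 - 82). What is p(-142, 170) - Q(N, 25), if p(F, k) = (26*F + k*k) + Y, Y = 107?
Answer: 25340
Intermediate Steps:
N = 411 (N = 6 - (106 + 29)*(79 - 82) = 6 - 135*(-3) = 6 - 1*(-405) = 6 + 405 = 411)
p(F, k) = 107 + k**2 + 26*F (p(F, k) = (26*F + k*k) + 107 = (26*F + k**2) + 107 = (k**2 + 26*F) + 107 = 107 + k**2 + 26*F)
p(-142, 170) - Q(N, 25) = (107 + 170**2 + 26*(-142)) - (-1)*25 = (107 + 28900 - 3692) - 1*(-25) = 25315 + 25 = 25340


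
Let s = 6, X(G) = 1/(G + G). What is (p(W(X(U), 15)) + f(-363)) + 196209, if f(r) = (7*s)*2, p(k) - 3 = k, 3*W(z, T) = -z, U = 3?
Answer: 3533327/18 ≈ 1.9630e+5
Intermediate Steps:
X(G) = 1/(2*G)
W(z, T) = -z/3 (W(z, T) = (-z)/3 = -z/3)
p(k) = 3 + k
f(r) = 84 (f(r) = (7*6)*2 = 42*2 = 84)
(p(W(X(U), 15)) + f(-363)) + 196209 = ((3 - 1/(6*3)) + 84) + 196209 = ((3 - 1/3*1/6) + 84) + 196209 = ((3 - 1/18) + 84) + 196209 = (53/18 + 84) + 196209 = 1565/18 + 196209 = 3533327/18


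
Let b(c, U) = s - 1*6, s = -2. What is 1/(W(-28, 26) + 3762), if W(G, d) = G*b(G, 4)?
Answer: 1/3986 ≈ 0.00025088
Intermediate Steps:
b(c, U) = -8 (b(c, U) = -2 - 1*6 = -2 - 6 = -8)
W(G, d) = -8*G (W(G, d) = G*(-8) = -8*G)
1/(W(-28, 26) + 3762) = 1/(-8*(-28) + 3762) = 1/(224 + 3762) = 1/3986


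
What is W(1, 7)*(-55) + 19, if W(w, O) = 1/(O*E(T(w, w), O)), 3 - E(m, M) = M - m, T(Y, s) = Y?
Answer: 454/21 ≈ 21.619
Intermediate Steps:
E(m, M) = 3 + m - M (E(m, M) = 3 - (M - m) = 3 + (m - M) = 3 + m - M)
W(w, O) = 1/(O*(3 + w - O))
W(1, 7)*(-55) + 19 = (1/(7*(3 + 1 - 1*7)))*(-55) + 19 = (1/(7*(3 + 1 - 7)))*(-55) + 19 = ((1/7)/(-3))*(-55) + 19 = ((1/7)*(-1/3))*(-55) + 19 = -1/21*(-55) + 19 = 55/21 + 19 = 454/21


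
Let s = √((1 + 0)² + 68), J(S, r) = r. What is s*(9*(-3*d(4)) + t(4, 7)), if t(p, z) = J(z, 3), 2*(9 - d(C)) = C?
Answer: -186*√69 ≈ -1545.0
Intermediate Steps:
d(C) = 9 - C/2
t(p, z) = 3
s = √69 (s = √(1² + 68) = √(1 + 68) = √69 ≈ 8.3066)
s*(9*(-3*d(4)) + t(4, 7)) = √69*(9*(-3*(9 - ½*4)) + 3) = √69*(9*(-3*(9 - 2)) + 3) = √69*(9*(-3*7) + 3) = √69*(9*(-21) + 3) = √69*(-189 + 3) = √69*(-186) = -186*√69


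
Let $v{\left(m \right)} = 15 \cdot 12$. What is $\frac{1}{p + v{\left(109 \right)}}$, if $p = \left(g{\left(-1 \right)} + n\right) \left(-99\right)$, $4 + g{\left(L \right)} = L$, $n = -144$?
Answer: $\frac{1}{14931} \approx 6.6975 \cdot 10^{-5}$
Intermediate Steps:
$g{\left(L \right)} = -4 + L$
$v{\left(m \right)} = 180$
$p = 14751$ ($p = \left(\left(-4 - 1\right) - 144\right) \left(-99\right) = \left(-5 - 144\right) \left(-99\right) = \left(-149\right) \left(-99\right) = 14751$)
$\frac{1}{p + v{\left(109 \right)}} = \frac{1}{14751 + 180} = \frac{1}{14931}$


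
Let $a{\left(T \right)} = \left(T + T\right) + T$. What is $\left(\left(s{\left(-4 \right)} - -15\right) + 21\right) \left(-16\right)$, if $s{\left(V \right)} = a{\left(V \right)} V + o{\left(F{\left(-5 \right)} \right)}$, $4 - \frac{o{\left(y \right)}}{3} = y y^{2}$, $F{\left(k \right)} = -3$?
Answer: $-2832$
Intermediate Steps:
$a{\left(T \right)} = 3 T$ ($a{\left(T \right)} = 2 T + T = 3 T$)
$o{\left(y \right)} = 12 - 3 y^{3}$ ($o{\left(y \right)} = 12 - 3 y y^{2} = 12 - 3 y^{3}$)
$s{\left(V \right)} = 93 + 3 V^{2}$ ($s{\left(V \right)} = 3 V V - \left(-12 + 3 \left(-3\right)^{3}\right) = 3 V^{2} + \left(12 - -81\right) = 3 V^{2} + \left(12 + 81\right) = 3 V^{2} + 93 = 93 + 3 V^{2}$)
$\left(\left(s{\left(-4 \right)} - -15\right) + 21\right) \left(-16\right) = \left(\left(\left(93 + 3 \left(-4\right)^{2}\right) - -15\right) + 21\right) \left(-16\right) = \left(\left(\left(93 + 3 \cdot 16\right) + 15\right) + 21\right) \left(-16\right) = \left(\left(\left(93 + 48\right) + 15\right) + 21\right) \left(-16\right) = \left(\left(141 + 15\right) + 21\right) \left(-16\right) = \left(156 + 21\right) \left(-16\right) = 177 \left(-16\right) = -2832$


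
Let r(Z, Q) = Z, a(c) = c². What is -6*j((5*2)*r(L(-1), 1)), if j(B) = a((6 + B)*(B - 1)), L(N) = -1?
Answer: -11616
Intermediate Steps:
j(B) = (-1 + B)²*(6 + B)² (j(B) = ((6 + B)*(B - 1))² = ((6 + B)*(-1 + B))² = ((-1 + B)*(6 + B))² = (-1 + B)²*(6 + B)²)
-6*j((5*2)*r(L(-1), 1)) = -6*(-6 + ((5*2)*(-1))² + 5*((5*2)*(-1)))² = -6*(-6 + (10*(-1))² + 5*(10*(-1)))² = -6*(-6 + (-10)² + 5*(-10))² = -6*(-6 + 100 - 50)² = -6*44² = -6*1936 = -11616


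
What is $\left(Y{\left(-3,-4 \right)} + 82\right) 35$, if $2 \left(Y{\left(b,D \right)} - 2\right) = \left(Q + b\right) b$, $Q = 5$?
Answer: $2835$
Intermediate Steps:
$Y{\left(b,D \right)} = 2 + \frac{b \left(5 + b\right)}{2}$ ($Y{\left(b,D \right)} = 2 + \frac{\left(5 + b\right) b}{2} = 2 + \frac{b \left(5 + b\right)}{2}$)
$\left(Y{\left(-3,-4 \right)} + 82\right) 35 = \left(\left(2 + \frac{\left(-3\right)^{2}}{2} + \frac{5}{2} \left(-3\right)\right) + 82\right) 35 = \left(\left(2 + \frac{1}{2} \cdot 9 - \frac{15}{2}\right) + 82\right) 35 = \left(\left(2 + \frac{9}{2} - \frac{15}{2}\right) + 82\right) 35 = \left(-1 + 82\right) 35 = 81 \cdot 35 = 2835$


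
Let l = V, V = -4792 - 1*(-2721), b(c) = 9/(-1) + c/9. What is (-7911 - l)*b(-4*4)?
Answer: 566480/9 ≈ 62942.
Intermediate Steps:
b(c) = -9 + c/9 (b(c) = 9*(-1) + c*(⅑) = -9 + c/9)
V = -2071 (V = -4792 + 2721 = -2071)
l = -2071
(-7911 - l)*b(-4*4) = (-7911 - 1*(-2071))*(-9 + (-4*4)/9) = (-7911 + 2071)*(-9 + (⅑)*(-16)) = -5840*(-9 - 16/9) = -5840*(-97/9) = 566480/9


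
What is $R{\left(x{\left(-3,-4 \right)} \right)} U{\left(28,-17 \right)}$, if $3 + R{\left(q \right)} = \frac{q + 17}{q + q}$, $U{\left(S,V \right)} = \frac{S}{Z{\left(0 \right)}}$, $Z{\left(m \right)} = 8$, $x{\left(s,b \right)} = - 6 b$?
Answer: $- \frac{721}{96} \approx -7.5104$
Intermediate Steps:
$U{\left(S,V \right)} = \frac{S}{8}$
$R{\left(q \right)} = -3 + \frac{17 + q}{2 q}$ ($R{\left(q \right)} = -3 + \frac{q + 17}{q + q} = -3 + \frac{17 + q}{2 q}$)
$R{\left(x{\left(-3,-4 \right)} \right)} U{\left(28,-17 \right)} = \frac{17 - 5 \left(\left(-6\right) \left(-4\right)\right)}{2 \left(\left(-6\right) \left(-4\right)\right)} \frac{1}{8} \cdot 28 = \frac{17 - 120}{2 \cdot 24} \cdot \frac{7}{2} = \frac{1}{2} \cdot \frac{1}{24} \left(17 - 120\right) \frac{7}{2} = \frac{1}{2} \cdot \frac{1}{24} \left(-103\right) \frac{7}{2} = \left(- \frac{103}{48}\right) \frac{7}{2} = - \frac{721}{96}$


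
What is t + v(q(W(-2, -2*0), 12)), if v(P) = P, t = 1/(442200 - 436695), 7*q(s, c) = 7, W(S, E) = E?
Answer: 5506/5505 ≈ 1.0002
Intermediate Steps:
q(s, c) = 1 (q(s, c) = (⅐)*7 = 1)
t = 1/5505 ≈ 0.00018165
t + v(q(W(-2, -2*0), 12)) = 1/5505 + 1 = 5506/5505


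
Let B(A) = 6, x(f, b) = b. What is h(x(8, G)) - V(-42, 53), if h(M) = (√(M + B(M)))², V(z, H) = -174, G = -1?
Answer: 179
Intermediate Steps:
h(M) = 6 + M (h(M) = (√(M + 6))² = (√(6 + M))² = 6 + M)
h(x(8, G)) - V(-42, 53) = (6 - 1) - 1*(-174) = 5 + 174 = 179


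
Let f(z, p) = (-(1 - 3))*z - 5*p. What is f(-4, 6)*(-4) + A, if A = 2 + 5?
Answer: 159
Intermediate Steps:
A = 7
f(z, p) = -5*p + 2*z (f(z, p) = (-1*(-2))*z - 5*p = 2*z - 5*p = -5*p + 2*z)
f(-4, 6)*(-4) + A = (-5*6 + 2*(-4))*(-4) + 7 = (-30 - 8)*(-4) + 7 = -38*(-4) + 7 = 152 + 7 = 159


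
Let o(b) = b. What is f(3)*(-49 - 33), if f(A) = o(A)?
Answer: -246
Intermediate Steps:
f(A) = A
f(3)*(-49 - 33) = 3*(-49 - 33) = 3*(-82) = -246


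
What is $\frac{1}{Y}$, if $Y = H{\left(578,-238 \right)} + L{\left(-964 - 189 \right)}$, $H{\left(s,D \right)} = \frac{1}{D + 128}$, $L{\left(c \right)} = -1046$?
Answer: $- \frac{110}{115061} \approx -0.00095601$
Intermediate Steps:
$H{\left(s,D \right)} = \frac{1}{128 + D}$
$Y = - \frac{115061}{110}$ ($Y = \frac{1}{128 - 238} - 1046 = \frac{1}{-110} - 1046 = - \frac{1}{110} - 1046 = - \frac{115061}{110} \approx -1046.0$)
$\frac{1}{Y} = \frac{1}{- \frac{115061}{110}} = - \frac{110}{115061}$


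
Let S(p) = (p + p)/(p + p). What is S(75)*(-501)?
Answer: -501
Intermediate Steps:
S(p) = 1 (S(p) = (2*p)/((2*p)) = (2*p)*(1/(2*p)) = 1)
S(75)*(-501) = 1*(-501) = -501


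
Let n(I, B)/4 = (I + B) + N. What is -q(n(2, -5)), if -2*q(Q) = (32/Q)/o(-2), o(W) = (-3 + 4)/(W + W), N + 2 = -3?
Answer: 2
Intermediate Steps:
N = -5 (N = -2 - 3 = -5)
n(I, B) = -20 + 4*B + 4*I (n(I, B) = 4*((I + B) - 5) = 4*((B + I) - 5) = 4*(-5 + B + I) = -20 + 4*B + 4*I)
o(W) = 1/(2*W)
q(Q) = 64/Q (q(Q) = -32/Q/(2*((½)/(-2))) = -32/Q/(2*((½)*(-½))) = -32/Q/(2*(-¼)) = -32/Q*(-4)/2 = -(-64)/Q = 64/Q)
-q(n(2, -5)) = -64/(-20 + 4*(-5) + 4*2) = -64/(-20 - 20 + 8) = -64/(-32) = -64*(-1)/32 = -1*(-2) = 2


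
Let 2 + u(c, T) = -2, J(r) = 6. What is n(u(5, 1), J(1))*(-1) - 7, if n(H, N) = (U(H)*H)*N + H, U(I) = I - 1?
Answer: -123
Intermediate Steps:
U(I) = -1 + I
u(c, T) = -4 (u(c, T) = -2 - 2 = -4)
n(H, N) = H + H*N*(-1 + H) (n(H, N) = ((-1 + H)*H)*N + H = (H*(-1 + H))*N + H = H*N*(-1 + H) + H = H + H*N*(-1 + H))
n(u(5, 1), J(1))*(-1) - 7 = -4*(1 + 6*(-1 - 4))*(-1) - 7 = -4*(1 + 6*(-5))*(-1) - 7 = -4*(1 - 30)*(-1) - 7 = -4*(-29)*(-1) - 7 = 116*(-1) - 7 = -116 - 7 = -123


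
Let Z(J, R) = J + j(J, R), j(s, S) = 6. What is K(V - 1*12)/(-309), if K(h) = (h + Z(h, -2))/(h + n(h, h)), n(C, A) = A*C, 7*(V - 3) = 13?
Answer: 203/332175 ≈ 0.00061112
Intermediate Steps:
V = 34/7 (V = 3 + (1/7)*13 = 3 + 13/7 = 34/7 ≈ 4.8571)
Z(J, R) = 6 + J (Z(J, R) = J + 6 = 6 + J)
K(h) = (6 + 2*h)/(h + h**2) (K(h) = (h + (6 + h))/(h + h*h) = (6 + 2*h)/(h + h**2))
K(V - 1*12)/(-309) = (2*(3 + (34/7 - 1*12))/((34/7 - 1*12)*(1 + (34/7 - 1*12))))/(-309) = (2*(3 + (34/7 - 12))/((34/7 - 12)*(1 + (34/7 - 12))))*(-1/309) = (2*(3 - 50/7)/((-50/7)*(1 - 50/7)))*(-1/309) = (2*(-7/50)*(-29/7)/(-43/7))*(-1/309) = (2*(-7/50)*(-7/43)*(-29/7))*(-1/309) = -203/1075*(-1/309) = 203/332175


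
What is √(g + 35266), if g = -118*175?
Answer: 6*√406 ≈ 120.90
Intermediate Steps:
g = -20650
√(g + 35266) = √(-20650 + 35266) = √14616 = 6*√406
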